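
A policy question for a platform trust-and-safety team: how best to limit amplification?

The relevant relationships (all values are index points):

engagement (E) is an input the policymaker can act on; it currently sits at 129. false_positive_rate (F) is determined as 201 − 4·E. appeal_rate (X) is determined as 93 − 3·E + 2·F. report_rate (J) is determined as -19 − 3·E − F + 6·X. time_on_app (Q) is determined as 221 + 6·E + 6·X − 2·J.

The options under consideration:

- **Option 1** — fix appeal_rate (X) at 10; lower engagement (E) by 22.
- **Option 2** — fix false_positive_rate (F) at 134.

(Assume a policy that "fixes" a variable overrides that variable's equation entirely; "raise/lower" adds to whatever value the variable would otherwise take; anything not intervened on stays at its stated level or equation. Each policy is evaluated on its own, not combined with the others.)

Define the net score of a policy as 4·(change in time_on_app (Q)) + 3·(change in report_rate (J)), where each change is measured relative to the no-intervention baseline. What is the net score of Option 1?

Baseline:
  E = 129
  F = 201 − 4·129 = -315
  X = 93 − 3·129 + 2·(-315) = -924
  J = -19 − 3·129 − (-315) + 6·(-924) = -5635
  Q = 221 + 6·129 + 6·(-924) − 2·(-5635) = 6721
Option 1 (X := 10, E − 22):
  E = 129 − 22 = 107
  F = 201 − 4·107 = -227
  X = 10
  J = -19 − 3·107 − (-227) + 6·10 = -53
  Q = 221 + 6·107 + 6·10 − 2·(-53) = 1029
ΔQ = 1029 − 6721 = -5692; ΔJ = -53 − (-5635) = 5582
Score = 4·(-5692) + 3·5582 = -6022

-6022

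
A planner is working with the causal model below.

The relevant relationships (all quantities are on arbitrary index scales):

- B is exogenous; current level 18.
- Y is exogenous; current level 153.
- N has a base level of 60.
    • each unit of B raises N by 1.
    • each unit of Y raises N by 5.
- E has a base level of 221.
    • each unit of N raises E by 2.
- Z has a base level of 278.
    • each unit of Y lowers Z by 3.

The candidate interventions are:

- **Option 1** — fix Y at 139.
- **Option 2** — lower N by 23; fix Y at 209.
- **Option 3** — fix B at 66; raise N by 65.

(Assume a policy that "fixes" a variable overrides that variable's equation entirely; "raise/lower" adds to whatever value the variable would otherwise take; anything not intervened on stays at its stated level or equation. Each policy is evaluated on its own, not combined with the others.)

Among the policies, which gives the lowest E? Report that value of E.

1767

Option 1 (Y := 139):
  B = 18
  Y = 139
  N = 60 + 18 + 5·139 = 773
  E = 221 + 2·773 = 1767
Option 2 (N − 23, Y := 209):
  B = 18
  Y = 209
  N = 60 + 18 + 5·209 (−23 from intervention) = 1100
  E = 221 + 2·1100 = 2421
Option 3 (B := 66, N + 65):
  B = 66
  Y = 153
  N = 60 + 66 + 5·153 (+65 from intervention) = 956
  E = 221 + 2·956 = 2133
Comparing — Option 1: E=1767, Option 2: E=2421, Option 3: E=2133. Lowest is 1767 (Option 1).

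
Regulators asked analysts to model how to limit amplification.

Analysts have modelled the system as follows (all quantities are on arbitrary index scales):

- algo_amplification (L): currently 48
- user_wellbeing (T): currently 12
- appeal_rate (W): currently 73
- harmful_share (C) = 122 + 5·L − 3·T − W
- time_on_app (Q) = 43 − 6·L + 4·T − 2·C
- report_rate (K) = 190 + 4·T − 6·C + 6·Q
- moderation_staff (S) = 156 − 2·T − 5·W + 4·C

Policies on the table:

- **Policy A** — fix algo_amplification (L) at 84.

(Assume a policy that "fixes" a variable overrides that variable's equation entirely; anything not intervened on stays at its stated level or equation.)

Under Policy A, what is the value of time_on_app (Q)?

Policy A (L := 84):
  L = 84
  T = 12
  W = 73
  C = 122 + 5·84 − 3·12 − 73 = 433
  Q = 43 − 6·84 + 4·12 − 2·433 = -1279

-1279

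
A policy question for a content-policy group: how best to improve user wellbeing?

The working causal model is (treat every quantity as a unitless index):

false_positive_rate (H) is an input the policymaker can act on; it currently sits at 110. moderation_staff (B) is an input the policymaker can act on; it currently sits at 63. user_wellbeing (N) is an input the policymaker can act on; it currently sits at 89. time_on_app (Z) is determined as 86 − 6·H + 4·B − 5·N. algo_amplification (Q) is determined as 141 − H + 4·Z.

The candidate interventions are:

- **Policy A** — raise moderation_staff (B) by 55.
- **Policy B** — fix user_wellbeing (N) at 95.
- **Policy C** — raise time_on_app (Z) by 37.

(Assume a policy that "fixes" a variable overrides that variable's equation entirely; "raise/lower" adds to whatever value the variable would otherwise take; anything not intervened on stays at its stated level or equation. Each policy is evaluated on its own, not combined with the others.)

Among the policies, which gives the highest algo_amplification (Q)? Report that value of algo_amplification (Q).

Policy A (B + 55):
  H = 110
  B = 63 + 55 = 118
  N = 89
  Z = 86 − 6·110 + 4·118 − 5·89 = -547
  Q = 141 − 110 + 4·(-547) = -2157
Policy B (N := 95):
  H = 110
  B = 63
  N = 95
  Z = 86 − 6·110 + 4·63 − 5·95 = -797
  Q = 141 − 110 + 4·(-797) = -3157
Policy C (Z + 37):
  H = 110
  B = 63
  N = 89
  Z = 86 − 6·110 + 4·63 − 5·89 (+37 from intervention) = -730
  Q = 141 − 110 + 4·(-730) = -2889
Comparing — Policy A: Q=-2157, Policy B: Q=-3157, Policy C: Q=-2889. Highest is -2157 (Policy A).

-2157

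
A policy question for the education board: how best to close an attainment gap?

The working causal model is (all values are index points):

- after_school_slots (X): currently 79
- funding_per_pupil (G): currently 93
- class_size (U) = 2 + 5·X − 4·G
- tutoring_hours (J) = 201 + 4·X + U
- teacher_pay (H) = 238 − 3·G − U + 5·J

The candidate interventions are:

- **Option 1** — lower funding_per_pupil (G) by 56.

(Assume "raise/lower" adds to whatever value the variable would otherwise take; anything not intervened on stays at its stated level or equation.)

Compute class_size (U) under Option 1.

Option 1 (G − 56):
  X = 79
  G = 93 − 56 = 37
  U = 2 + 5·79 − 4·37 = 249

249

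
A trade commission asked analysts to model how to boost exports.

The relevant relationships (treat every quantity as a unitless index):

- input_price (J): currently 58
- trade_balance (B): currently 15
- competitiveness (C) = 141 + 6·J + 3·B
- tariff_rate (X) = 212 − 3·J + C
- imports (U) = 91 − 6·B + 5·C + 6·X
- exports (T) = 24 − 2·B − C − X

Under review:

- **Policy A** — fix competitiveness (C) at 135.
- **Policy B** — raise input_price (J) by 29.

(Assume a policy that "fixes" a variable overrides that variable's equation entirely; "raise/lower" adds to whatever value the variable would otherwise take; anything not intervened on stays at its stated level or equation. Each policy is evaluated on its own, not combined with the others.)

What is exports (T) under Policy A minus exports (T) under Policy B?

1059

Policy A (C := 135):
  J = 58
  B = 15
  C = 135
  X = 212 − 3·58 + 135 = 173
  T = 24 − 2·15 − 135 − 173 = -314
Policy B (J + 29):
  J = 58 + 29 = 87
  B = 15
  C = 141 + 6·87 + 3·15 = 708
  X = 212 − 3·87 + 708 = 659
  T = 24 − 2·15 − 708 − 659 = -1373
T: -314 − (-1373) = 1059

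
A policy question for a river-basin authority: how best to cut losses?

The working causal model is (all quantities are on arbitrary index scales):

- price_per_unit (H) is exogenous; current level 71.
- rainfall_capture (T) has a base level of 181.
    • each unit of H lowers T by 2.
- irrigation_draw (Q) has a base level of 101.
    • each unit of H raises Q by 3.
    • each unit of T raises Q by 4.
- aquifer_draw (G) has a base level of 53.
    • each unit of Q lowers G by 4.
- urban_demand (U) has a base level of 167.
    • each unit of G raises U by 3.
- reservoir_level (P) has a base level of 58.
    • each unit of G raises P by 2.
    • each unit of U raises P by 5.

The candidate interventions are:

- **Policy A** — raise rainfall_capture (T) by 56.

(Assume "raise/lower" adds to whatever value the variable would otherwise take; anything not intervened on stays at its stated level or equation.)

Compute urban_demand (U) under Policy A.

-8002

Policy A (T + 56):
  H = 71
  T = 181 − 2·71 (+56 from intervention) = 95
  Q = 101 + 3·71 + 4·95 = 694
  G = 53 − 4·694 = -2723
  U = 167 + 3·(-2723) = -8002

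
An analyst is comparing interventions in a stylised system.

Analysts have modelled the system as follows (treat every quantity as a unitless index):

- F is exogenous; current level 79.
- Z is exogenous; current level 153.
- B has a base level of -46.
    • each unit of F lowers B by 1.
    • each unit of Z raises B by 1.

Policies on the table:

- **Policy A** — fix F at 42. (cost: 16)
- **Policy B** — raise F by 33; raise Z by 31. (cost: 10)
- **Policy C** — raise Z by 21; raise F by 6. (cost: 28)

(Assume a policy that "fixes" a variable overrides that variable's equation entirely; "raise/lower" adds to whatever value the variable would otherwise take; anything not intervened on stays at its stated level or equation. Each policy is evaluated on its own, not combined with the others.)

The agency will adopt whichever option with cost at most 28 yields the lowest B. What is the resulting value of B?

Policy A (F := 42):
  F = 42
  Z = 153
  B = -46 − 42 + 153 = 65
Policy B (F + 33, Z + 31):
  F = 79 + 33 = 112
  Z = 153 + 31 = 184
  B = -46 − 112 + 184 = 26
Policy C (Z + 21, F + 6):
  F = 79 + 6 = 85
  Z = 153 + 21 = 174
  B = -46 − 85 + 174 = 43
Comparing — Policy A: B=65, Policy B: B=26, Policy C: B=43. Lowest is 26 (Policy B).

26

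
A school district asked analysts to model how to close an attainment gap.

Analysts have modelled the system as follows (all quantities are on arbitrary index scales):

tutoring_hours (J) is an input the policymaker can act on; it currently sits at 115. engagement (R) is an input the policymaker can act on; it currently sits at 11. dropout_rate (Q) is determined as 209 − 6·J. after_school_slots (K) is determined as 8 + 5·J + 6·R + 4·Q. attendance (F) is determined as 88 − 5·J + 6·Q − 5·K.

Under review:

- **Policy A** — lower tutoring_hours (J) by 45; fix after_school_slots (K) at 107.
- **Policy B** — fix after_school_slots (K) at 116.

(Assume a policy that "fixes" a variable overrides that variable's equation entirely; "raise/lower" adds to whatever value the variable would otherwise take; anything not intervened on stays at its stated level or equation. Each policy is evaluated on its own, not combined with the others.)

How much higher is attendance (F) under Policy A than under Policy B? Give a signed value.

Policy A (J − 45, K := 107):
  J = 115 − 45 = 70
  R = 11
  Q = 209 − 6·70 = -211
  K = 107
  F = 88 − 5·70 + 6·(-211) − 5·107 = -2063
Policy B (K := 116):
  J = 115
  R = 11
  Q = 209 − 6·115 = -481
  K = 116
  F = 88 − 5·115 + 6·(-481) − 5·116 = -3953
F: -2063 − (-3953) = 1890

1890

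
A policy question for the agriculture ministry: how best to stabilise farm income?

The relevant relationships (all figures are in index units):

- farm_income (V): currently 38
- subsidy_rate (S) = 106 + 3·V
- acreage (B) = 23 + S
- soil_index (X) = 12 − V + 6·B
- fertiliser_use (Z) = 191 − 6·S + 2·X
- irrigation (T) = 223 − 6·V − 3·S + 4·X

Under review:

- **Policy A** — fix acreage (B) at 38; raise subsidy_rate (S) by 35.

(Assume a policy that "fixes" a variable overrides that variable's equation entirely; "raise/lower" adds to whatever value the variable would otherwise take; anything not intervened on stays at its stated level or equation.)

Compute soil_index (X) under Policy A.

Policy A (B := 38, S + 35):
  V = 38
  S = 106 + 3·38 (+35 from intervention) = 255
  B = 38
  X = 12 − 38 + 6·38 = 202

202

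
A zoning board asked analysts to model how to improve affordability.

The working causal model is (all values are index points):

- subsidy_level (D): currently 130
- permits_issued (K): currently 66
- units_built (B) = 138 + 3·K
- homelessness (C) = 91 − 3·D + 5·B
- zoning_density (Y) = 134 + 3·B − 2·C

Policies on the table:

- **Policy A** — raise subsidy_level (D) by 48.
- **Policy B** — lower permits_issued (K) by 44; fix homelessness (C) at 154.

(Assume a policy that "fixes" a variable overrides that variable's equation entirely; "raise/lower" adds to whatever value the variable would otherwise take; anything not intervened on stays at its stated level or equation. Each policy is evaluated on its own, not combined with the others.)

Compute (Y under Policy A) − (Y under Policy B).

-1770

Policy A (D + 48):
  D = 130 + 48 = 178
  K = 66
  B = 138 + 3·66 = 336
  C = 91 − 3·178 + 5·336 = 1237
  Y = 134 + 3·336 − 2·1237 = -1332
Policy B (K − 44, C := 154):
  D = 130
  K = 66 − 44 = 22
  B = 138 + 3·22 = 204
  C = 154
  Y = 134 + 3·204 − 2·154 = 438
Y: -1332 − 438 = -1770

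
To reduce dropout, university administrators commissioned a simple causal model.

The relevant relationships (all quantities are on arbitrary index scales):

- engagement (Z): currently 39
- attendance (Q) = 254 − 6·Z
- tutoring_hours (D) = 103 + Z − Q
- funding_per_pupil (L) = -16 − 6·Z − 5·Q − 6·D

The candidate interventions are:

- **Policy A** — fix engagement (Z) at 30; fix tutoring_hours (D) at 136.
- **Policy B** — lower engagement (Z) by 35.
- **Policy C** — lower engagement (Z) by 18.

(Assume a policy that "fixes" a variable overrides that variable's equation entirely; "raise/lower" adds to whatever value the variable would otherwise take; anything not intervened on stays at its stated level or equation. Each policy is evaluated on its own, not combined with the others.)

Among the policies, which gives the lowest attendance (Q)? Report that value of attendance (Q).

74

Policy A (Z := 30, D := 136):
  Z = 30
  Q = 254 − 6·30 = 74
Policy B (Z − 35):
  Z = 39 − 35 = 4
  Q = 254 − 6·4 = 230
Policy C (Z − 18):
  Z = 39 − 18 = 21
  Q = 254 − 6·21 = 128
Comparing — Policy A: Q=74, Policy B: Q=230, Policy C: Q=128. Lowest is 74 (Policy A).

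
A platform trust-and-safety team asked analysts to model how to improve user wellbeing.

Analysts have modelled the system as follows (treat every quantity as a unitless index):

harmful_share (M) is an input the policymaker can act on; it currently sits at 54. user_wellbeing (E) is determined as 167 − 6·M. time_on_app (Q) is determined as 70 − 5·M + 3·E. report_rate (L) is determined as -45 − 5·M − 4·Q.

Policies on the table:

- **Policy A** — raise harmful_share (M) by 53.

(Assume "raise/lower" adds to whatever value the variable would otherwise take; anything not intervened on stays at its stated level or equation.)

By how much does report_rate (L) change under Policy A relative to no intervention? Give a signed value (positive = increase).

Baseline:
  M = 54
  E = 167 − 6·54 = -157
  Q = 70 − 5·54 + 3·(-157) = -671
  L = -45 − 5·54 − 4·(-671) = 2369
Policy A (M + 53):
  M = 54 + 53 = 107
  E = 167 − 6·107 = -475
  Q = 70 − 5·107 + 3·(-475) = -1890
  L = -45 − 5·107 − 4·(-1890) = 6980
Change in L: 6980 − 2369 = 4611

4611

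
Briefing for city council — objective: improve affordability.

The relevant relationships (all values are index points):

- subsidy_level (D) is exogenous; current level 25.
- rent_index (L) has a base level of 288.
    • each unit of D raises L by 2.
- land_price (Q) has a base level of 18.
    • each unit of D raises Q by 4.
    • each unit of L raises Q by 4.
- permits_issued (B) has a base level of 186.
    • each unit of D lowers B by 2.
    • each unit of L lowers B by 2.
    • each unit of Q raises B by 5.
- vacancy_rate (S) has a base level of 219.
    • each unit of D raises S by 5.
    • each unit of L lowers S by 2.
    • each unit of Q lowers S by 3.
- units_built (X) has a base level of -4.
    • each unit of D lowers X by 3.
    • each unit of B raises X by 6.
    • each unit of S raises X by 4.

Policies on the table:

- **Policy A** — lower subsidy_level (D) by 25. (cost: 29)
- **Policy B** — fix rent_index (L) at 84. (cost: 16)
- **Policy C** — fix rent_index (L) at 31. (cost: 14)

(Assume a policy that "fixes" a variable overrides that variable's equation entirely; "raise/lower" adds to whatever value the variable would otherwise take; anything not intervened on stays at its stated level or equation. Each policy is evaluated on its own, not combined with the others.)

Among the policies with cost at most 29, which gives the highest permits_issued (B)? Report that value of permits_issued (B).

Policy A (D − 25):
  D = 25 − 25 = 0
  L = 288 + 2·0 = 288
  Q = 18 + 4·0 + 4·288 = 1170
  B = 186 − 2·0 − 2·288 + 5·1170 = 5460
Policy B (L := 84):
  D = 25
  L = 84
  Q = 18 + 4·25 + 4·84 = 454
  B = 186 − 2·25 − 2·84 + 5·454 = 2238
Policy C (L := 31):
  D = 25
  L = 31
  Q = 18 + 4·25 + 4·31 = 242
  B = 186 − 2·25 − 2·31 + 5·242 = 1284
Comparing — Policy A: B=5460, Policy B: B=2238, Policy C: B=1284. Highest is 5460 (Policy A).

5460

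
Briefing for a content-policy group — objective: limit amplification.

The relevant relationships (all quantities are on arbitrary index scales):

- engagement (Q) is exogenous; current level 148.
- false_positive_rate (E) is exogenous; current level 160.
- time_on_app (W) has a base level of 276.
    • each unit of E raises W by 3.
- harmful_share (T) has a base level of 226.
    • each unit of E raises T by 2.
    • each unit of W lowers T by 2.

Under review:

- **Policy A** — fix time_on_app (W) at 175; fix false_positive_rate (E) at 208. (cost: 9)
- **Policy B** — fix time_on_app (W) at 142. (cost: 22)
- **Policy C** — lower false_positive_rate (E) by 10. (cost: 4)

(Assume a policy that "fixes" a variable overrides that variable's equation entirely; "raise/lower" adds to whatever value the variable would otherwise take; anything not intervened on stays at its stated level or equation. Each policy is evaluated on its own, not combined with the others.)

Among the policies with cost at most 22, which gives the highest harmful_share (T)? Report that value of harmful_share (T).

Policy A (W := 175, E := 208):
  E = 208
  W = 175
  T = 226 + 2·208 − 2·175 = 292
Policy B (W := 142):
  E = 160
  W = 142
  T = 226 + 2·160 − 2·142 = 262
Policy C (E − 10):
  E = 160 − 10 = 150
  W = 276 + 3·150 = 726
  T = 226 + 2·150 − 2·726 = -926
Comparing — Policy A: T=292, Policy B: T=262, Policy C: T=-926. Highest is 292 (Policy A).

292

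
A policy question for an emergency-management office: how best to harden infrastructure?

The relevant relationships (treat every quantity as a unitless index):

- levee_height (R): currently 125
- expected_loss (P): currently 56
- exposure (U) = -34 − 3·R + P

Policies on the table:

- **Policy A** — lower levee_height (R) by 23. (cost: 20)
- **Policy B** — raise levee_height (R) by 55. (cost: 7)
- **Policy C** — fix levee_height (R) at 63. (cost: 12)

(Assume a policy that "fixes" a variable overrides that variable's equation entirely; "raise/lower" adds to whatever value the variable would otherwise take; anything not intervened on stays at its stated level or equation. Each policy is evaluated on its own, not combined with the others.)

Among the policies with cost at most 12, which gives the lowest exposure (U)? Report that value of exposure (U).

-518

Policy B (R + 55):
  R = 125 + 55 = 180
  P = 56
  U = -34 − 3·180 + 56 = -518
Policy C (R := 63):
  R = 63
  P = 56
  U = -34 − 3·63 + 56 = -167
Comparing — Policy B: U=-518, Policy C: U=-167. Lowest is -518 (Policy B).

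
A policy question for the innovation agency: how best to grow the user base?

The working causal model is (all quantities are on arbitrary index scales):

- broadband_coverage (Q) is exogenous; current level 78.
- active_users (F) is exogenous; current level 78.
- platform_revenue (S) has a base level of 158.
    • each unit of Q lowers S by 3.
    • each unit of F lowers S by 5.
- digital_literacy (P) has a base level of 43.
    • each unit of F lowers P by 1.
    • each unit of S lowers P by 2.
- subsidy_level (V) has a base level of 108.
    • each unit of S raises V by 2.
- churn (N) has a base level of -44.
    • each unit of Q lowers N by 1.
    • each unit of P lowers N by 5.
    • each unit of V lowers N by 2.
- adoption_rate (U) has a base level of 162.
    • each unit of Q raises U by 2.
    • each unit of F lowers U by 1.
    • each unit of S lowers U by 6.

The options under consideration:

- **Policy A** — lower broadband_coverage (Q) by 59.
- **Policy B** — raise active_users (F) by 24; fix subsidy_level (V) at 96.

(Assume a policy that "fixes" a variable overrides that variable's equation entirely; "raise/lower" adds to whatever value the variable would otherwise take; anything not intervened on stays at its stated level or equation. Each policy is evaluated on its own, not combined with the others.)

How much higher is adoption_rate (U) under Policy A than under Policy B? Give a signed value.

Policy A (Q − 59):
  Q = 78 − 59 = 19
  F = 78
  S = 158 − 3·19 − 5·78 = -289
  U = 162 + 2·19 − 78 − 6·(-289) = 1856
Policy B (F + 24, V := 96):
  Q = 78
  F = 78 + 24 = 102
  S = 158 − 3·78 − 5·102 = -586
  U = 162 + 2·78 − 102 − 6·(-586) = 3732
U: 1856 − 3732 = -1876

-1876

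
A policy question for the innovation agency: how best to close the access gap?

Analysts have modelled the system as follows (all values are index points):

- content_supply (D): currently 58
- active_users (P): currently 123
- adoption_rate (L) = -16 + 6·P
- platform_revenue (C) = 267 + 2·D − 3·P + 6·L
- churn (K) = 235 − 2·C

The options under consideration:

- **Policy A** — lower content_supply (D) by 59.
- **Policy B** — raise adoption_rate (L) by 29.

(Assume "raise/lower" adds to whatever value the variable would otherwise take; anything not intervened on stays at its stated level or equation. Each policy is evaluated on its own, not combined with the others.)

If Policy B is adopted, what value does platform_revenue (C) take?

Policy B (L + 29):
  D = 58
  P = 123
  L = -16 + 6·123 (+29 from intervention) = 751
  C = 267 + 2·58 − 3·123 + 6·751 = 4520

4520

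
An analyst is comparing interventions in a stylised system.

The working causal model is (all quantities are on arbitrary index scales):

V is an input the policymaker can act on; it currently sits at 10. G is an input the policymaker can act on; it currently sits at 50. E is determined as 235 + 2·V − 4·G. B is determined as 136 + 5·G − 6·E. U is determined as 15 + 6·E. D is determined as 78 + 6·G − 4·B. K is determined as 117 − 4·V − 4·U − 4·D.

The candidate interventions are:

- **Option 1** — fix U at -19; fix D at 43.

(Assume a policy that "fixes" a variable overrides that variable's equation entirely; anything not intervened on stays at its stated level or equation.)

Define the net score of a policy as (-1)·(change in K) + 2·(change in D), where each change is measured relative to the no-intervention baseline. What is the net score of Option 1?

-2122

Baseline:
  V = 10
  G = 50
  E = 235 + 2·10 − 4·50 = 55
  B = 136 + 5·50 − 6·55 = 56
  U = 15 + 6·55 = 345
  D = 78 + 6·50 − 4·56 = 154
  K = 117 − 4·10 − 4·345 − 4·154 = -1919
Option 1 (U := -19, D := 43):
  V = 10
  G = 50
  E = 235 + 2·10 − 4·50 = 55
  B = 136 + 5·50 − 6·55 = 56
  U = -19
  D = 43
  K = 117 − 4·10 − 4·(-19) − 4·43 = -19
ΔK = -19 − (-1919) = 1900; ΔD = 43 − 154 = -111
Score = (-1)·1900 + 2·(-111) = -2122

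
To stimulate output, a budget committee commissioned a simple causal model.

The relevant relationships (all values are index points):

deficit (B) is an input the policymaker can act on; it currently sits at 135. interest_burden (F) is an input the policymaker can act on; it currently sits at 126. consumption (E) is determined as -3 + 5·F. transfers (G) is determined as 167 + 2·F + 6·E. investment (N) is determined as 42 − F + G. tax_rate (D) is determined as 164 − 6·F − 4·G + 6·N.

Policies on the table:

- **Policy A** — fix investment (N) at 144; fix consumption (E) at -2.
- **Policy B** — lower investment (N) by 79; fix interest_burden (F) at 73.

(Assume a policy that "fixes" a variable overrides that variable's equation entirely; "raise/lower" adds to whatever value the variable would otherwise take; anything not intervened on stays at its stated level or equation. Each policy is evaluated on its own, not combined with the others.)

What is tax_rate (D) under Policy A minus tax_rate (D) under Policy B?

-5392

Policy A (N := 144, E := -2):
  F = 126
  E = -2
  G = 167 + 2·126 + 6·(-2) = 407
  N = 144
  D = 164 − 6·126 − 4·407 + 6·144 = -1356
Policy B (N − 79, F := 73):
  F = 73
  E = -3 + 5·73 = 362
  G = 167 + 2·73 + 6·362 = 2485
  N = 42 − 73 + 2485 (−79 from intervention) = 2375
  D = 164 − 6·73 − 4·2485 + 6·2375 = 4036
D: -1356 − 4036 = -5392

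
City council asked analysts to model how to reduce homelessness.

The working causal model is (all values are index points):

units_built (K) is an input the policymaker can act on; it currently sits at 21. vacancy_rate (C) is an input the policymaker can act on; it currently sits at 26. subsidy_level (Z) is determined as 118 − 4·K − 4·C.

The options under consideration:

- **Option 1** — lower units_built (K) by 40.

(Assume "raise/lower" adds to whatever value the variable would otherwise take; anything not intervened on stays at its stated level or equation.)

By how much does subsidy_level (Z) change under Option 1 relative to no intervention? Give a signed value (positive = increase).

Baseline:
  K = 21
  C = 26
  Z = 118 − 4·21 − 4·26 = -70
Option 1 (K − 40):
  K = 21 − 40 = -19
  C = 26
  Z = 118 − 4·(-19) − 4·26 = 90
Change in Z: 90 − (-70) = 160

160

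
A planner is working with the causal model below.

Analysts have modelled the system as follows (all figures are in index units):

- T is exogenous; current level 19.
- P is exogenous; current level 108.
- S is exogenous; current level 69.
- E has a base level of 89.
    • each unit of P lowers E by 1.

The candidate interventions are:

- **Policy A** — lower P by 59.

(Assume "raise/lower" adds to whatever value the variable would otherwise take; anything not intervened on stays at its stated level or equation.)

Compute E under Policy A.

Policy A (P − 59):
  P = 108 − 59 = 49
  E = 89 − 49 = 40

40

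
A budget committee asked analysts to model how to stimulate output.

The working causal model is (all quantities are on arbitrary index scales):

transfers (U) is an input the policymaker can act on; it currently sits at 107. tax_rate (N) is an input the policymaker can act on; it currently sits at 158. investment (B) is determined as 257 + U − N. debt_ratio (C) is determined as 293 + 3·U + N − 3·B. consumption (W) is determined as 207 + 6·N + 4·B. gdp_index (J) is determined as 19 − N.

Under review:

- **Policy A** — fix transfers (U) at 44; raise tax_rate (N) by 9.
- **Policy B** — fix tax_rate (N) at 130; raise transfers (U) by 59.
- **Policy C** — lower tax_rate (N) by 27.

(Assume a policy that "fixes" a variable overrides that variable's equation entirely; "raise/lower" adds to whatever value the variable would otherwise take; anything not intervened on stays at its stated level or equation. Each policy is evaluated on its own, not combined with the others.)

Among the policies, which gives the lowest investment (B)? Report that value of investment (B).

Policy A (U := 44, N + 9):
  U = 44
  N = 158 + 9 = 167
  B = 257 + 44 − 167 = 134
Policy B (N := 130, U + 59):
  U = 107 + 59 = 166
  N = 130
  B = 257 + 166 − 130 = 293
Policy C (N − 27):
  U = 107
  N = 158 − 27 = 131
  B = 257 + 107 − 131 = 233
Comparing — Policy A: B=134, Policy B: B=293, Policy C: B=233. Lowest is 134 (Policy A).

134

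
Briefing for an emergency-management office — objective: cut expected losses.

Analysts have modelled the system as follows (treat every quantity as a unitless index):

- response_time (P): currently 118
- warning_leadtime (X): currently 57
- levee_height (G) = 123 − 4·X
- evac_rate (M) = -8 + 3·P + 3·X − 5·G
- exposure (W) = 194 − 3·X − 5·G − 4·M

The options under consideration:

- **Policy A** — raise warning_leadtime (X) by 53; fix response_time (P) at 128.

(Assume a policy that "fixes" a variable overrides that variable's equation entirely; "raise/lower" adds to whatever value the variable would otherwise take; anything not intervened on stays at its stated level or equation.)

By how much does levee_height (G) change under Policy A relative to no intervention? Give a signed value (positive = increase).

Baseline:
  X = 57
  G = 123 − 4·57 = -105
Policy A (X + 53, P := 128):
  X = 57 + 53 = 110
  G = 123 − 4·110 = -317
Change in G: -317 − (-105) = -212

-212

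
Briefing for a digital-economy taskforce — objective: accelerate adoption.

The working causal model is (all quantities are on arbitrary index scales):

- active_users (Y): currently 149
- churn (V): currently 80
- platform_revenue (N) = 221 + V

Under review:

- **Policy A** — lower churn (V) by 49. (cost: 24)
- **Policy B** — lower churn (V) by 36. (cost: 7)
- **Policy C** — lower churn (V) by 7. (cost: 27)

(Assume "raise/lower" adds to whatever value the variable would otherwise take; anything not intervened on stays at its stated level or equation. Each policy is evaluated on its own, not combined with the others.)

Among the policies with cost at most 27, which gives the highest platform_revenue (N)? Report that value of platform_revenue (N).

294

Policy A (V − 49):
  V = 80 − 49 = 31
  N = 221 + 31 = 252
Policy B (V − 36):
  V = 80 − 36 = 44
  N = 221 + 44 = 265
Policy C (V − 7):
  V = 80 − 7 = 73
  N = 221 + 73 = 294
Comparing — Policy A: N=252, Policy B: N=265, Policy C: N=294. Highest is 294 (Policy C).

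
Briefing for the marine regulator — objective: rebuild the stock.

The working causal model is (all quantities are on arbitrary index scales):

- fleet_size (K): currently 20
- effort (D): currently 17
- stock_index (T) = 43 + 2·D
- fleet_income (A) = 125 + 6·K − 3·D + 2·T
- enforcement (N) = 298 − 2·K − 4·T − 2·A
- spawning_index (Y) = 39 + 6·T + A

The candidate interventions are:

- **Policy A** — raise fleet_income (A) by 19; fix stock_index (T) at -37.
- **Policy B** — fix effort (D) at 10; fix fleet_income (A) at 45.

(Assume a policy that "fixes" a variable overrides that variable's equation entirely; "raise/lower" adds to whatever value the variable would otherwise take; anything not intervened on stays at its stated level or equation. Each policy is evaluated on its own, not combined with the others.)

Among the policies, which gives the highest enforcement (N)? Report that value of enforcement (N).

Policy A (A + 19, T := -37):
  K = 20
  D = 17
  T = -37
  A = 125 + 6·20 − 3·17 + 2·(-37) (+19 from intervention) = 139
  N = 298 − 2·20 − 4·(-37) − 2·139 = 128
Policy B (D := 10, A := 45):
  K = 20
  D = 10
  T = 43 + 2·10 = 63
  A = 45
  N = 298 − 2·20 − 4·63 − 2·45 = -84
Comparing — Policy A: N=128, Policy B: N=-84. Highest is 128 (Policy A).

128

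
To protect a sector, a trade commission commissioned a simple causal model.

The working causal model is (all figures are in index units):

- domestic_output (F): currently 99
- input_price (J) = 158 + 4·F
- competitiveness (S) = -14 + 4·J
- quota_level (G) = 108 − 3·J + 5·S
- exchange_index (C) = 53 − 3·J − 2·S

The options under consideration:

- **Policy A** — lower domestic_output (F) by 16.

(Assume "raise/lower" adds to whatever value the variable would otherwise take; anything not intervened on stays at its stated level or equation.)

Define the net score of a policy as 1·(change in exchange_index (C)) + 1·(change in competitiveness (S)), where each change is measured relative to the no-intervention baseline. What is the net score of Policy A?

Baseline:
  F = 99
  J = 158 + 4·99 = 554
  S = -14 + 4·554 = 2202
  C = 53 − 3·554 − 2·2202 = -6013
Policy A (F − 16):
  F = 99 − 16 = 83
  J = 158 + 4·83 = 490
  S = -14 + 4·490 = 1946
  C = 53 − 3·490 − 2·1946 = -5309
ΔC = -5309 − (-6013) = 704; ΔS = 1946 − 2202 = -256
Score = 1·704 + 1·(-256) = 448

448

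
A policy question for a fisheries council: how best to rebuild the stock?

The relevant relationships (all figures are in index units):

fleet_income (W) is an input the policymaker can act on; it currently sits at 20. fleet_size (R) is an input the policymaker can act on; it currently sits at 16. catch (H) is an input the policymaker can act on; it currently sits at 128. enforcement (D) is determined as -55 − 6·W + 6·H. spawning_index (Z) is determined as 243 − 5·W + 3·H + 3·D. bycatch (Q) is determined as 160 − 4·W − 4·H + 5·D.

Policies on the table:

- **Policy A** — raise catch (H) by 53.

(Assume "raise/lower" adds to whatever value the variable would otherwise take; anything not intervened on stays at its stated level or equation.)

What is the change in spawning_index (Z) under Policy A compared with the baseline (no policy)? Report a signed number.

1113

Baseline:
  W = 20
  H = 128
  D = -55 − 6·20 + 6·128 = 593
  Z = 243 − 5·20 + 3·128 + 3·593 = 2306
Policy A (H + 53):
  W = 20
  H = 128 + 53 = 181
  D = -55 − 6·20 + 6·181 = 911
  Z = 243 − 5·20 + 3·181 + 3·911 = 3419
Change in Z: 3419 − 2306 = 1113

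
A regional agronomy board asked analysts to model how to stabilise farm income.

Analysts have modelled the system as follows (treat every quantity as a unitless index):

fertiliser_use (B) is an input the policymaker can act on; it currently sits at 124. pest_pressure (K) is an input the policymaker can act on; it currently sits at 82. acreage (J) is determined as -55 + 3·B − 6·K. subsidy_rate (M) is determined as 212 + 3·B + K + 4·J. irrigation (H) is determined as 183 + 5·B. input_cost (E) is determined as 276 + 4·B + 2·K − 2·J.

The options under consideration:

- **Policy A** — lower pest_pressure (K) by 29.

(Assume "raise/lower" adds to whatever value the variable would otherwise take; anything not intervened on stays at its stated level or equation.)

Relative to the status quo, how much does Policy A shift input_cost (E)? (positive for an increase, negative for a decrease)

Baseline:
  B = 124
  K = 82
  J = -55 + 3·124 − 6·82 = -175
  E = 276 + 4·124 + 2·82 − 2·(-175) = 1286
Policy A (K − 29):
  B = 124
  K = 82 − 29 = 53
  J = -55 + 3·124 − 6·53 = -1
  E = 276 + 4·124 + 2·53 − 2·(-1) = 880
Change in E: 880 − 1286 = -406

-406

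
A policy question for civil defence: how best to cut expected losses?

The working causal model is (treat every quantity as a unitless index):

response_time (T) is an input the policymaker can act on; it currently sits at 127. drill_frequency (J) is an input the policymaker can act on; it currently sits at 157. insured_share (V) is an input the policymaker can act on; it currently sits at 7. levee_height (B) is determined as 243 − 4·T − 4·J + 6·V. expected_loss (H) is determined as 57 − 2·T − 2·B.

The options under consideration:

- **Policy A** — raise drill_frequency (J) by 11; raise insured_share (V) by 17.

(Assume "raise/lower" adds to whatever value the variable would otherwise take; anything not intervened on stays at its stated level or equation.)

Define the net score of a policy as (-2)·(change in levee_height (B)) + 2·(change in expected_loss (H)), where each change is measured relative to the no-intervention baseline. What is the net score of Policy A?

Baseline:
  T = 127
  J = 157
  V = 7
  B = 243 − 4·127 − 4·157 + 6·7 = -851
  H = 57 − 2·127 − 2·(-851) = 1505
Policy A (J + 11, V + 17):
  T = 127
  J = 157 + 11 = 168
  V = 7 + 17 = 24
  B = 243 − 4·127 − 4·168 + 6·24 = -793
  H = 57 − 2·127 − 2·(-793) = 1389
ΔB = -793 − (-851) = 58; ΔH = 1389 − 1505 = -116
Score = (-2)·58 + 2·(-116) = -348

-348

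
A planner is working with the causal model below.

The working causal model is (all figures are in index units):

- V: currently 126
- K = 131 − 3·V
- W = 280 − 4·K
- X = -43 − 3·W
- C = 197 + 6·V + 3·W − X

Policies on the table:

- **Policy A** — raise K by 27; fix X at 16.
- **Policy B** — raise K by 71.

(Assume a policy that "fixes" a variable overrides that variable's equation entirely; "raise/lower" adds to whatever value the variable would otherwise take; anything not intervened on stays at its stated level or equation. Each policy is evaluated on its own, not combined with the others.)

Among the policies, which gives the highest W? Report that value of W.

Policy A (K + 27, X := 16):
  V = 126
  K = 131 − 3·126 (+27 from intervention) = -220
  W = 280 − 4·(-220) = 1160
Policy B (K + 71):
  V = 126
  K = 131 − 3·126 (+71 from intervention) = -176
  W = 280 − 4·(-176) = 984
Comparing — Policy A: W=1160, Policy B: W=984. Highest is 1160 (Policy A).

1160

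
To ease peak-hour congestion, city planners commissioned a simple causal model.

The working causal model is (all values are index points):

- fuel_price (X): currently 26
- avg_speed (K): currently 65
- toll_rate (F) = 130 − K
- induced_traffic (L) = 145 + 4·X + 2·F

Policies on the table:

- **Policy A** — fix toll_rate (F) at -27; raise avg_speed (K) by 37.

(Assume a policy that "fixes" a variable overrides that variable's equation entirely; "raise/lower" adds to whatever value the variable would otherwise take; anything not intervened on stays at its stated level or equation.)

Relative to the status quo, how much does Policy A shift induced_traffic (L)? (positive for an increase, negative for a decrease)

-184

Baseline:
  X = 26
  K = 65
  F = 130 − 65 = 65
  L = 145 + 4·26 + 2·65 = 379
Policy A (F := -27, K + 37):
  X = 26
  K = 65 + 37 = 102
  F = -27
  L = 145 + 4·26 + 2·(-27) = 195
Change in L: 195 − 379 = -184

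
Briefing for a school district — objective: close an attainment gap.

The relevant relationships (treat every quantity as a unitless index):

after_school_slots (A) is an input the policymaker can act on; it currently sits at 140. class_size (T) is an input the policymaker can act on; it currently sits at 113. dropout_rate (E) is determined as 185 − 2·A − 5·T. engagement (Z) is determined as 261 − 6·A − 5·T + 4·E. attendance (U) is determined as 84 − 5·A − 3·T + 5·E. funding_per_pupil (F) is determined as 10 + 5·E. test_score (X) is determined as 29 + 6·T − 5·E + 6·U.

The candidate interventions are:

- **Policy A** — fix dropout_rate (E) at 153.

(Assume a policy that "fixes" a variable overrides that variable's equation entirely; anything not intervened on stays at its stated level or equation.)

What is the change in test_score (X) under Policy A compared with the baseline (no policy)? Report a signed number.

20325

Baseline:
  A = 140
  T = 113
  E = 185 − 2·140 − 5·113 = -660
  U = 84 − 5·140 − 3·113 + 5·(-660) = -4255
  X = 29 + 6·113 − 5·(-660) + 6·(-4255) = -21523
Policy A (E := 153):
  A = 140
  T = 113
  E = 153
  U = 84 − 5·140 − 3·113 + 5·153 = -190
  X = 29 + 6·113 − 5·153 + 6·(-190) = -1198
Change in X: -1198 − (-21523) = 20325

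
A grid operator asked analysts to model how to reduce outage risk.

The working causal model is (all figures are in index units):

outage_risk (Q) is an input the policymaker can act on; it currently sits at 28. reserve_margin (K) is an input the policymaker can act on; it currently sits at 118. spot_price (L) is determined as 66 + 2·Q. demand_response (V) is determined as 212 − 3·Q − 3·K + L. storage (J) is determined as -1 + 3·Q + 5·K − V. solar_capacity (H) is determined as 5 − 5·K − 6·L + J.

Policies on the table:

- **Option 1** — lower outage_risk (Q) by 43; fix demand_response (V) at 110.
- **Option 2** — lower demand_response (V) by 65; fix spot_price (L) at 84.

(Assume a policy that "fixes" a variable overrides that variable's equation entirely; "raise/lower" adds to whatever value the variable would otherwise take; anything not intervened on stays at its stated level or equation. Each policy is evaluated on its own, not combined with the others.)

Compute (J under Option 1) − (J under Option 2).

Option 1 (Q − 43, V := 110):
  Q = 28 − 43 = -15
  K = 118
  L = 66 + 2·(-15) = 36
  V = 110
  J = -1 + 3·(-15) + 5·118 − 110 = 434
Option 2 (V − 65, L := 84):
  Q = 28
  K = 118
  L = 84
  V = 212 − 3·28 − 3·118 + 84 (−65 from intervention) = -207
  J = -1 + 3·28 + 5·118 − (-207) = 880
J: 434 − 880 = -446

-446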